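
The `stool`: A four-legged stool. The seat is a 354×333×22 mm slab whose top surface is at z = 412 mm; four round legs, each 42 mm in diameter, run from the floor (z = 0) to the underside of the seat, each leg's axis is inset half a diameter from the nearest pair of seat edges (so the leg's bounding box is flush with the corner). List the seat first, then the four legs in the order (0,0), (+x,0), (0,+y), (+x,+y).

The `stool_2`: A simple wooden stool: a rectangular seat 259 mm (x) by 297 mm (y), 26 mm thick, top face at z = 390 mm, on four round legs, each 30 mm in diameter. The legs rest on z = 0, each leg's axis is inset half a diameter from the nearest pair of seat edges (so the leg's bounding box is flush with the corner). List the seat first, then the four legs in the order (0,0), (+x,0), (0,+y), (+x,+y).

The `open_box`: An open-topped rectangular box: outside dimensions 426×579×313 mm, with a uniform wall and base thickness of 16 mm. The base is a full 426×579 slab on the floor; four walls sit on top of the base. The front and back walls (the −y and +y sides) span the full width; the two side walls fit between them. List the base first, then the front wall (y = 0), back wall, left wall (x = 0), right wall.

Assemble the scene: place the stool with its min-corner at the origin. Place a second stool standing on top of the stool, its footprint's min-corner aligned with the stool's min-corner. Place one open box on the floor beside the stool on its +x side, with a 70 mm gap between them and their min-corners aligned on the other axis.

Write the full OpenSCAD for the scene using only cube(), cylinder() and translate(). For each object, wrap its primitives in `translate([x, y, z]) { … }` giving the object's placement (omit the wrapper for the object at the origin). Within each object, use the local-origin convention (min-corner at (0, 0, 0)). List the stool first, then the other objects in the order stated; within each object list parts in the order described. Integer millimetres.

translate([0, 0, 390]) cube([354, 333, 22]);
translate([21, 21, 0]) cylinder(h = 390, r = 21);
translate([333, 21, 0]) cylinder(h = 390, r = 21);
translate([21, 312, 0]) cylinder(h = 390, r = 21);
translate([333, 312, 0]) cylinder(h = 390, r = 21);
translate([0, 0, 412]) {
  translate([0, 0, 364]) cube([259, 297, 26]);
  translate([15, 15, 0]) cylinder(h = 364, r = 15);
  translate([244, 15, 0]) cylinder(h = 364, r = 15);
  translate([15, 282, 0]) cylinder(h = 364, r = 15);
  translate([244, 282, 0]) cylinder(h = 364, r = 15);
}
translate([424, 0, 0]) {
  cube([426, 579, 16]);
  translate([0, 0, 16]) cube([426, 16, 297]);
  translate([0, 563, 16]) cube([426, 16, 297]);
  translate([0, 16, 16]) cube([16, 547, 297]);
  translate([410, 16, 16]) cube([16, 547, 297]);
}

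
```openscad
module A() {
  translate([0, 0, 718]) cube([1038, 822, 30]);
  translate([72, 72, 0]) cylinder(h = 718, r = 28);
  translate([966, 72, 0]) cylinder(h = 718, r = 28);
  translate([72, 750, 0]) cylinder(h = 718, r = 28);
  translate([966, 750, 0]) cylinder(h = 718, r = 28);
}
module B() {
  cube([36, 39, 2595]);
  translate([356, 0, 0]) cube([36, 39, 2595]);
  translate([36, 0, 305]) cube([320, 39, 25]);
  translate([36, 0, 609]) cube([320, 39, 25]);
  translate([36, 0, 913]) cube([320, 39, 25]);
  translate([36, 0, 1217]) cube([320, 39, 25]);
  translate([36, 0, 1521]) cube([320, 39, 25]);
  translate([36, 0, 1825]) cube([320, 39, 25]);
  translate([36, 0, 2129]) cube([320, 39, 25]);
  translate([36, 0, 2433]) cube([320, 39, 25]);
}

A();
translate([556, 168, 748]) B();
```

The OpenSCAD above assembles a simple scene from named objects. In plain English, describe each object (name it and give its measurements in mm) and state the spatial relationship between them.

A is a table: top 1038 mm (x) × 822 mm (y), 30 mm thick, upper face at z = 748 mm, on four round legs of 56 mm diameter, each leg's bounding box inset 44 mm from the nearest pair of top edges, running from z = 0 to the bottom of the top.

B is a straight ladder. Two 36×39 mm vertical rails, 2595 mm tall, stand 392 mm apart (outside-to-outside) with their front faces coplanar on the −y side. 8 rungs, each 39 mm deep and 25 mm tall, span between the inner faces of the rails, front faces flush with the rails. The lowest rung's underside is at z = 305 mm and rungs are spaced 304 mm apart (underside to underside).

The ladder is on top of the table.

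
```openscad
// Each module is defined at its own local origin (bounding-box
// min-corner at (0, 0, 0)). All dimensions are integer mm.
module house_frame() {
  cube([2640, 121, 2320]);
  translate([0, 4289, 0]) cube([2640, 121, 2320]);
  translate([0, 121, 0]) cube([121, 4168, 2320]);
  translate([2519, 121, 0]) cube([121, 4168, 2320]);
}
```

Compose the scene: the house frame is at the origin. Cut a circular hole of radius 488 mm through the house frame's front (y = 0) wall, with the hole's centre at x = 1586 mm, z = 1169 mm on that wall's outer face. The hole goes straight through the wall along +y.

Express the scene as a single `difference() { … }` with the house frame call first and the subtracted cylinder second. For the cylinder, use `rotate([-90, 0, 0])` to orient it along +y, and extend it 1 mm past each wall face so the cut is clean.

difference() {
  house_frame();
  translate([1586, -1, 1169]) rotate([-90, 0, 0]) cylinder(h = 123, r = 488);
}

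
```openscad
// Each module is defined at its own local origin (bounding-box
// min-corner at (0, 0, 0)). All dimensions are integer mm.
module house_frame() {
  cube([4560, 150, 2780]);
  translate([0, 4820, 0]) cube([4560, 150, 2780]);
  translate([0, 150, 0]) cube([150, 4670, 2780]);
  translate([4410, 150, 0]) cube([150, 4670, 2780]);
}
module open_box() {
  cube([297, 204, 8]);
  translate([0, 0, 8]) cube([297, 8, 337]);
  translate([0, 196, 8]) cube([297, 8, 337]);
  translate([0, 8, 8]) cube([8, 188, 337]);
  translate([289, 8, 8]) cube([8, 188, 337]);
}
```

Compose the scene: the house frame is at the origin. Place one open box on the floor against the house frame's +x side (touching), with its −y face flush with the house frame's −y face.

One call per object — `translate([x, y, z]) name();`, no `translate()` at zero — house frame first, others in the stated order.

house_frame();
translate([4560, 0, 0]) open_box();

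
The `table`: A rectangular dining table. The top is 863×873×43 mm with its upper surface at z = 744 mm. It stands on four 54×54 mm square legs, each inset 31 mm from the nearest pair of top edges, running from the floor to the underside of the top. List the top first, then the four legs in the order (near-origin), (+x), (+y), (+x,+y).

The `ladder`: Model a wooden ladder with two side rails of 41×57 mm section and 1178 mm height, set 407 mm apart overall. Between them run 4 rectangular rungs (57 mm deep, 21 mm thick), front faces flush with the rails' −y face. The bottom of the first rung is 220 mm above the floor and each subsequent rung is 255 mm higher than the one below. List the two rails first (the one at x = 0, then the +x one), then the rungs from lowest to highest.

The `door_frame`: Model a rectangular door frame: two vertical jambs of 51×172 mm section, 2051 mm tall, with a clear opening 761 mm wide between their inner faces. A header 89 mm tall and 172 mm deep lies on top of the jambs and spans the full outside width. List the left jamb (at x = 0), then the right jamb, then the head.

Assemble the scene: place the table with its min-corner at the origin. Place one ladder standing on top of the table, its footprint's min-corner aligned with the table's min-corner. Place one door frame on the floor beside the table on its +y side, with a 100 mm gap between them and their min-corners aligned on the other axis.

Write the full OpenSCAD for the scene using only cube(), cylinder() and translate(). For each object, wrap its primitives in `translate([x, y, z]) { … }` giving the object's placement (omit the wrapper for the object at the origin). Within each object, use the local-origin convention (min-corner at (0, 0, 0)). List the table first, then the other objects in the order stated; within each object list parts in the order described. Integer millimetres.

translate([0, 0, 701]) cube([863, 873, 43]);
translate([31, 31, 0]) cube([54, 54, 701]);
translate([778, 31, 0]) cube([54, 54, 701]);
translate([31, 788, 0]) cube([54, 54, 701]);
translate([778, 788, 0]) cube([54, 54, 701]);
translate([0, 0, 744]) {
  cube([41, 57, 1178]);
  translate([366, 0, 0]) cube([41, 57, 1178]);
  translate([41, 0, 220]) cube([325, 57, 21]);
  translate([41, 0, 475]) cube([325, 57, 21]);
  translate([41, 0, 730]) cube([325, 57, 21]);
  translate([41, 0, 985]) cube([325, 57, 21]);
}
translate([0, 973, 0]) {
  cube([51, 172, 2051]);
  translate([812, 0, 0]) cube([51, 172, 2051]);
  translate([0, 0, 2051]) cube([863, 172, 89]);
}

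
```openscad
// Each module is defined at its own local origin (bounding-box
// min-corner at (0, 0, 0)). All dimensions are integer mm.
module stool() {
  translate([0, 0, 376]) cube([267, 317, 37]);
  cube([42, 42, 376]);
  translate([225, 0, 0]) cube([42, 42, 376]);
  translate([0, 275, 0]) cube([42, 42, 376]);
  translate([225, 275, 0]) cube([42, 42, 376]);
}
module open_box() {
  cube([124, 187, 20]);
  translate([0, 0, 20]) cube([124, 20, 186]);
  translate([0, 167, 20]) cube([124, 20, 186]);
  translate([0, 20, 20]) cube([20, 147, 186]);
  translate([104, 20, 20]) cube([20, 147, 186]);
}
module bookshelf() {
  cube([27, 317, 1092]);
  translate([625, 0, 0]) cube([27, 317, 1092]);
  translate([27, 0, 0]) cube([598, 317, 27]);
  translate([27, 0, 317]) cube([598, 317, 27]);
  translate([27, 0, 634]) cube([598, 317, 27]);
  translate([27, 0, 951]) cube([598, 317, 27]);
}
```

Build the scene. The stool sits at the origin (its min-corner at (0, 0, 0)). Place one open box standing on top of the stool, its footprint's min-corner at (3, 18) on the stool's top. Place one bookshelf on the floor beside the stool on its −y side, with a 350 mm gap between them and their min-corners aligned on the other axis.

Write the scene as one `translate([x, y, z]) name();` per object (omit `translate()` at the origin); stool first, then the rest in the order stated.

stool();
translate([3, 18, 413]) open_box();
translate([0, -667, 0]) bookshelf();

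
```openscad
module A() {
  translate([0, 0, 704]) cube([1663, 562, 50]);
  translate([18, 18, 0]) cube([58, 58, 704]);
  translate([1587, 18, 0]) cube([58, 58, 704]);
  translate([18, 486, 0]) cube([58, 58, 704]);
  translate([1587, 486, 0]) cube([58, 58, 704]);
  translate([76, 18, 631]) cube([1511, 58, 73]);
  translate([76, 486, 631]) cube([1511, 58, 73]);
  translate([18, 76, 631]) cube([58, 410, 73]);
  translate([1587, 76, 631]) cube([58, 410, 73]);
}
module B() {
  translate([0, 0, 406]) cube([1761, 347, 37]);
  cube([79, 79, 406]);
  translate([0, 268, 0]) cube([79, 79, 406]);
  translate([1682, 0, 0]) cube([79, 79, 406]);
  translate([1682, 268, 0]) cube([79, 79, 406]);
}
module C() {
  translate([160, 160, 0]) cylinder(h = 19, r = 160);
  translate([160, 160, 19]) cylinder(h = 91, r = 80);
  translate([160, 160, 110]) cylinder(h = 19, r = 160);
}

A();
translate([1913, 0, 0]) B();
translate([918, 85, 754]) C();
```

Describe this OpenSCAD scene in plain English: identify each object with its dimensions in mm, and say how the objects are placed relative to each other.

A is a table: top 1663 mm (x) × 562 mm (y), 50 mm thick, upper face at z = 754 mm, on four 58×58 mm square legs, each inset 18 mm from the nearest pair of top edges, running from z = 0 to the bottom of the top. Four apron rails, 58 mm thick and 73 mm tall, run between adjacent legs with their top edges flush with the underside of the top and their outer faces flush with the legs' outer faces.

B is a long wooden bench with a 1761 mm (x) × 347 mm (y) seat, 37 mm thick, its top surface 443 mm above the floor. Four 79 mm square legs at the seat corners, flush with the edges, run from z = 0 to the seat underside.

C is a spool: two coaxial disc flanges of radius 160 mm and thickness 19 mm, joined by a core cylinder of radius 80 mm and height 91 mm. The lower flange rests on z = 0 and the three cylinders share a vertical axis.

The bench is on the floor beside the table on its +x side. The spool is on top of the table.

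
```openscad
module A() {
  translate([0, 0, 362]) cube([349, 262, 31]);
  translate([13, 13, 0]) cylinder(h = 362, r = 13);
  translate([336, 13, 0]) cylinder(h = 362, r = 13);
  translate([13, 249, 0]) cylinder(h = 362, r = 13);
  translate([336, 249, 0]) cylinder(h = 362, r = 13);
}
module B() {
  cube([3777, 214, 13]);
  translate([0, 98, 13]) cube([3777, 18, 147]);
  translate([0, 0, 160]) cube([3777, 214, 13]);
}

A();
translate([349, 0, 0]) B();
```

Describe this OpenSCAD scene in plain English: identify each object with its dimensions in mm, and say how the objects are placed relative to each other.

A is a four-legged stool. The seat is a 349×262×31 mm slab whose top surface is at z = 393 mm; four round legs, each 26 mm in diameter, run from the floor (z = 0) to the underside of the seat, each leg's axis is inset half a diameter from the nearest pair of seat edges (so the leg's bounding box is flush with the corner).

B is an I-beam lying along x, 3777 mm long. Overall section height 173 mm. Two flanges 214 mm wide (y) and 13 mm thick, one on the floor and one at the top; a web 18 mm thick runs between them, centred on the flange width.

The I-beam is against the stool's +x side, with their −y faces flush.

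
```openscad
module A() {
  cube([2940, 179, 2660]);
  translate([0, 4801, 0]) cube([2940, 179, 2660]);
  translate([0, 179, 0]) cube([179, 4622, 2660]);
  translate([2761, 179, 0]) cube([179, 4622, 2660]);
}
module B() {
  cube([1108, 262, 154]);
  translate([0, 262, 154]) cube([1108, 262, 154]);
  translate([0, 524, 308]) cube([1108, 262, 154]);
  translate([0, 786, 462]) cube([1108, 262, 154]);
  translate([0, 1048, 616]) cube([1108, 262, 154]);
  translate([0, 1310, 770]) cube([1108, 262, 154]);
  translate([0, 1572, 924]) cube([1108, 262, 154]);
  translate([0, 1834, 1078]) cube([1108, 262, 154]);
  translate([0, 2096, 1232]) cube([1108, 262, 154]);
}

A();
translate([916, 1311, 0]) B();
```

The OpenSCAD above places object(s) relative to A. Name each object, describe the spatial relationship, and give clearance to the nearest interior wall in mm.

A is a house frame. B is a staircase. The staircase sits inside the house frame, centred. The clearance to the nearest interior wall is 737 mm.

Clearances: x = 737, y = 1132; minimum 737 mm.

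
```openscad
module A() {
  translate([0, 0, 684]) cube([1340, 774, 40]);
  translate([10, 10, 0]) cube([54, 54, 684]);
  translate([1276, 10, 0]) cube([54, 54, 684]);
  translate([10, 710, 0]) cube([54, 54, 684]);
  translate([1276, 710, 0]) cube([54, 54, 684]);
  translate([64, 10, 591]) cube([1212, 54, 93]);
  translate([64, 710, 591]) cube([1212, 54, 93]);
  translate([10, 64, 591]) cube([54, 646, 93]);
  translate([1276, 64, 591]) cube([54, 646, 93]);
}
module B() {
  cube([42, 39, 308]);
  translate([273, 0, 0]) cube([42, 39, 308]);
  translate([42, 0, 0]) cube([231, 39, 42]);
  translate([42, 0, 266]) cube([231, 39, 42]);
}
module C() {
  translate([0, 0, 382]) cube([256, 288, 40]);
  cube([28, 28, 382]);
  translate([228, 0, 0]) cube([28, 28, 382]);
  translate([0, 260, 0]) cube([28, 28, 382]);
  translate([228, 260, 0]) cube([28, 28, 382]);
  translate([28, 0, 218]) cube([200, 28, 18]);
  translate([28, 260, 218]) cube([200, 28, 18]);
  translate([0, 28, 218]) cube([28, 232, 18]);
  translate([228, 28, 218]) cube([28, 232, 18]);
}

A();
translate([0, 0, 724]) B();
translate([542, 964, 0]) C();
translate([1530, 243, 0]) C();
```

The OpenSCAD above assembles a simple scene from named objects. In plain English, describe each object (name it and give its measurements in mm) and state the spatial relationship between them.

A is a table with a 1340×774 mm rectangular top, 40 mm thick, top surface at z = 724 mm, supported by four 54×54 mm square legs, each inset 10 mm from the nearest pair of top edges, running from the floor. Four apron rails, 54 mm thick and 93 mm tall, run between adjacent legs with their top edges flush with the underside of the top and their outer faces flush with the legs' outer faces.

B is a picture frame with a 231×224 mm rectangular opening (x by z) and a uniform 42 mm border on every side. Frame depth is 39 mm along y. It is built from two vertical stiles running the full outside height and two horizontal rails spanning the gap between the stiles.

C is a four-legged stool. The seat is 256×288 mm, 40 mm thick, top at z = 422 mm. It stands on four square legs, each 28×28 mm in cross-section, from z = 0 to the seat underside, each flush with a corner of the seat. Four stretchers, 28 mm wide and 18 mm tall, connect adjacent legs with their undersides at z = 218 mm, each running between the inner faces of the legs it joins and aligned with the legs' outer faces on the other axis.

The picture frame is on top of the table. Two stools sit around the table at the +y, +x sides.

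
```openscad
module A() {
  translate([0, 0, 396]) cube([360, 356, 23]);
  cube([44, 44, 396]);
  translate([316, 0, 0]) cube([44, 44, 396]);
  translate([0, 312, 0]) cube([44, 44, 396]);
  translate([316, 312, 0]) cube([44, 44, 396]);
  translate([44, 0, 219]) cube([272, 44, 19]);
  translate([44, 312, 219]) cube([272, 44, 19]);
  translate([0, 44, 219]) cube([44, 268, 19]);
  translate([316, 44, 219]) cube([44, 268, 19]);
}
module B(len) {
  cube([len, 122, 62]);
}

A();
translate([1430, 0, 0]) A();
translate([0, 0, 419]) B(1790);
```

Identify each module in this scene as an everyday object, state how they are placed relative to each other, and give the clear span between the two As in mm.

Second stool starts at x = 1430; first ends at x = 360; clear span = 1430 − 360 = 1070 mm.

A is a stool. B is a beam. A beam spans the tops of two stools. The clear span between the two stools is 1070 mm.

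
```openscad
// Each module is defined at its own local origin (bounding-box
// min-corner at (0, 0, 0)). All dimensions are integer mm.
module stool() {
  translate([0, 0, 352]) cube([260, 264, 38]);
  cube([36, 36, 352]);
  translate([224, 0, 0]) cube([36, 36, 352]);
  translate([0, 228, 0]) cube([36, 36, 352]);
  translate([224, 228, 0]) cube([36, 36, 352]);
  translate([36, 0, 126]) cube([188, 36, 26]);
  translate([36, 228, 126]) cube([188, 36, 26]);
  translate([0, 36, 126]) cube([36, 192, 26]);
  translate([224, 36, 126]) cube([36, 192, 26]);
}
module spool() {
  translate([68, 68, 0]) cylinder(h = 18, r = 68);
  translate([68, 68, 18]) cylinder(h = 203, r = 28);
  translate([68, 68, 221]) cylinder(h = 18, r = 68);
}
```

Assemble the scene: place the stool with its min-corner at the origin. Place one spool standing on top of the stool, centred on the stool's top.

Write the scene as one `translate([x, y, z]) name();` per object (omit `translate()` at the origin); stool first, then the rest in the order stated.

stool();
translate([62, 64, 390]) spool();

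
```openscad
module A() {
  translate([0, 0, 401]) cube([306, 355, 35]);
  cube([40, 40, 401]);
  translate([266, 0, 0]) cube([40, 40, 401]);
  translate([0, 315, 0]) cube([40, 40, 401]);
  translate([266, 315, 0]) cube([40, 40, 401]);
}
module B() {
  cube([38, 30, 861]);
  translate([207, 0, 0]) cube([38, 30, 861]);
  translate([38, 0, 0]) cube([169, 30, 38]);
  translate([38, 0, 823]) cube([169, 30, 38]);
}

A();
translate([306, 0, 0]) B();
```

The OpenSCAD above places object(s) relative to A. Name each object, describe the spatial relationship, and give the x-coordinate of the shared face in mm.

A is a stool. B is a picture frame. The picture frame is against the stool's +x side, with their −y faces flush. The x-coordinate of the shared face is 306 mm.

The stool's +x face and the picture frame's −x face are both at x = 306 mm.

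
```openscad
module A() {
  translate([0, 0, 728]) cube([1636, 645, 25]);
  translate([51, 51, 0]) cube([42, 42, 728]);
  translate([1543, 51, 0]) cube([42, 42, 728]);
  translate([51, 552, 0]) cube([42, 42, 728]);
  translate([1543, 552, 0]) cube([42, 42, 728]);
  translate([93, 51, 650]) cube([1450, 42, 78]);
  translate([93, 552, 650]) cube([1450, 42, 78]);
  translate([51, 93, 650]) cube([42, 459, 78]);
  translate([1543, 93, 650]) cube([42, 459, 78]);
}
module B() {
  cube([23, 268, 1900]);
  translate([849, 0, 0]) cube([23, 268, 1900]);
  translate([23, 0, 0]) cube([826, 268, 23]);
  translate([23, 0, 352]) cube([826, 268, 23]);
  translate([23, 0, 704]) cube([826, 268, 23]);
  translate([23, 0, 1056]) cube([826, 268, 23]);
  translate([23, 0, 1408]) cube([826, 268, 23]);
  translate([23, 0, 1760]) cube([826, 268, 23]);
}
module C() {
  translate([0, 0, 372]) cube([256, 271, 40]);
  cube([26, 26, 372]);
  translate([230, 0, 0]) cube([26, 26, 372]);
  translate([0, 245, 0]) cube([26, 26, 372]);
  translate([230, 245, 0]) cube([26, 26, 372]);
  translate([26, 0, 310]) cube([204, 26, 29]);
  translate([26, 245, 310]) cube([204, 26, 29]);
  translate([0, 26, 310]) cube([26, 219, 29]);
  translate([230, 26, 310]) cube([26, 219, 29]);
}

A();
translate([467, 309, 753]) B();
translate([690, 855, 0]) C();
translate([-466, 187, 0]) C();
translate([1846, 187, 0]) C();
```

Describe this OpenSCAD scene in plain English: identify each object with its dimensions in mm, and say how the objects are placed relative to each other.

A is a rectangular dining table. The top is 1636×645×25 mm with its upper surface at z = 753 mm. It stands on four 42×42 mm square legs, each inset 51 mm from the nearest pair of top edges, running from the floor to the underside of the top. Four apron rails, 42 mm thick and 78 mm tall, run between adjacent legs with their top edges flush with the underside of the top and their outer faces flush with the legs' outer faces.

B is an open bookshelf. Two side panels, each 23 mm thick, 268 mm deep and 1900 mm tall, stand 872 mm apart (outside-to-outside). Between them sit 6 shelves, each 23 mm thick and 268 mm deep, spanning the full gap between the sides. The bottom shelf rests on the floor (its underside at z = 0) and the clear gap between one shelf's top and the next shelf's underside is 329 mm.

C is a four-legged stool. The seat is 256×271 mm, 40 mm thick, top at z = 412 mm. It stands on four square legs, each 26×26 mm in cross-section, from z = 0 to the seat underside, each flush with a corner of the seat. Four stretchers, 26 mm wide and 29 mm tall, connect adjacent legs with their undersides at z = 310 mm, each running between the inner faces of the legs it joins and aligned with the legs' outer faces on the other axis.

The bookshelf is on top of the table. Three stools sit around the table at the +y, −x, +x sides.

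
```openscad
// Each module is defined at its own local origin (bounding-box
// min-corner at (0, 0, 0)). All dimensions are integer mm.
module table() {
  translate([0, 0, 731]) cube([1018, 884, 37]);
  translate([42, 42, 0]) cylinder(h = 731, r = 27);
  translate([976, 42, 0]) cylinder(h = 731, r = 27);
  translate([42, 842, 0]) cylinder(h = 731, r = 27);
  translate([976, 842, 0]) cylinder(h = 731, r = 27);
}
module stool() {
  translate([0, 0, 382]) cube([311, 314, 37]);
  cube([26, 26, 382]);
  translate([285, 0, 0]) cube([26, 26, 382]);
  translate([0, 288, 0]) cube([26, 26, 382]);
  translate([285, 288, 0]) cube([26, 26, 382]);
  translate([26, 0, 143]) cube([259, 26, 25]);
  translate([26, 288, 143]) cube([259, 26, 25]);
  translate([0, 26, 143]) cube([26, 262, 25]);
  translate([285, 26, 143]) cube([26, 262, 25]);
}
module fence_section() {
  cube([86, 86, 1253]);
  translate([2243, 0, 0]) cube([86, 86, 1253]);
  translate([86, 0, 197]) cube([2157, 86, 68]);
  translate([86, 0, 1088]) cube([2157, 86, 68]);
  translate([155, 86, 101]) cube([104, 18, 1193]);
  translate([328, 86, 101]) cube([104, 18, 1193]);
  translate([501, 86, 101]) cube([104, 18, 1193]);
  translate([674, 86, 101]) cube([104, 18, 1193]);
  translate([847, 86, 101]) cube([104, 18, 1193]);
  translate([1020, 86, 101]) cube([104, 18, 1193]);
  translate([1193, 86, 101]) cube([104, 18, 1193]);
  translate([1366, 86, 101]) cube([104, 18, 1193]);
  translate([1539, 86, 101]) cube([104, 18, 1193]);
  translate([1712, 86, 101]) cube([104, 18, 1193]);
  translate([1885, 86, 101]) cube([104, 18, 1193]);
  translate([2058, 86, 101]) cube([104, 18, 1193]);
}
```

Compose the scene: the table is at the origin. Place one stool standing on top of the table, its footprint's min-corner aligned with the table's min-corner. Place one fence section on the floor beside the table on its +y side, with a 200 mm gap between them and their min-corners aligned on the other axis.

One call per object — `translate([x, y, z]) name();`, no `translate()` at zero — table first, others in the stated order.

table();
translate([0, 0, 768]) stool();
translate([0, 1084, 0]) fence_section();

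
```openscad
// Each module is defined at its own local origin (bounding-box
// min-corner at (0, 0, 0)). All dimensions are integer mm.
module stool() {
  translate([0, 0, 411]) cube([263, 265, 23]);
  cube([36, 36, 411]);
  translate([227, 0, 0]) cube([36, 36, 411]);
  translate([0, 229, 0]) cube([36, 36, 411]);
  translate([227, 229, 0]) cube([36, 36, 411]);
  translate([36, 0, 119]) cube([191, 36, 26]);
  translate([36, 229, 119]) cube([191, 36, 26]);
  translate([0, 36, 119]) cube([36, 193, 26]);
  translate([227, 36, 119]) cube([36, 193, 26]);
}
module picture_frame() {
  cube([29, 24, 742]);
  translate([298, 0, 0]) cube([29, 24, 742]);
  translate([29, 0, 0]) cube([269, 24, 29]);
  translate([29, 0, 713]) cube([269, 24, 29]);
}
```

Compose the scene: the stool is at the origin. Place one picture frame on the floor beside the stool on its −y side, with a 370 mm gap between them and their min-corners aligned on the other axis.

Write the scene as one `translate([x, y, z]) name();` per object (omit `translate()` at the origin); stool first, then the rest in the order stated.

stool();
translate([0, -394, 0]) picture_frame();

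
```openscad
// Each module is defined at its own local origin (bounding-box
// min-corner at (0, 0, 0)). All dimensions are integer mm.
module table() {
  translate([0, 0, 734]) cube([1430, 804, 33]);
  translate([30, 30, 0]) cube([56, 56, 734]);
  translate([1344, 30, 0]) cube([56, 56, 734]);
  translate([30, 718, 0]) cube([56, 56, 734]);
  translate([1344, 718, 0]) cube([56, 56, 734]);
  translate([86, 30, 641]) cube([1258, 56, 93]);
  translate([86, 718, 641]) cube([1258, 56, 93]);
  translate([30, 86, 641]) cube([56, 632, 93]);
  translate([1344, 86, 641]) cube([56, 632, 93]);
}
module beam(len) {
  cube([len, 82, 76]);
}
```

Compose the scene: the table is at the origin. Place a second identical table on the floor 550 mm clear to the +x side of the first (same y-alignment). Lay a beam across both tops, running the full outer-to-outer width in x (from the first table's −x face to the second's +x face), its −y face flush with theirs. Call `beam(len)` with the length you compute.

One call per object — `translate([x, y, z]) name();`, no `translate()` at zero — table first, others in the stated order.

table();
translate([1980, 0, 0]) table();
translate([0, 0, 767]) beam(3410);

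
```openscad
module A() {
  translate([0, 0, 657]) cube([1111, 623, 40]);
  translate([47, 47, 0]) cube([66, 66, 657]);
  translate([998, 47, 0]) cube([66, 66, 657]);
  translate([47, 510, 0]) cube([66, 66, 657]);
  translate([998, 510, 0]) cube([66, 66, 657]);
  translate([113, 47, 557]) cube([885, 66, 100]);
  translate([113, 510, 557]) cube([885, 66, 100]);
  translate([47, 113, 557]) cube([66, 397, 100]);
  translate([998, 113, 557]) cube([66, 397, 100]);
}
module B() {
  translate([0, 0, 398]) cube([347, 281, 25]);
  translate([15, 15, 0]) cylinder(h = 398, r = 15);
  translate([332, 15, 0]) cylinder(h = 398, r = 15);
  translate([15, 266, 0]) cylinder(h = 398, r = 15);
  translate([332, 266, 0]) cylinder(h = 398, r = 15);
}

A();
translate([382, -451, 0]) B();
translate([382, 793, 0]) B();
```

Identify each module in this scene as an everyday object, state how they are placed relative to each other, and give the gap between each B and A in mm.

A is a table. B is a stool. Two stools sit around the table at the −y, +y sides. The gap between each stool and the table is 170 mm.

Each stool's nearest face is 170 mm from the table's bounding box.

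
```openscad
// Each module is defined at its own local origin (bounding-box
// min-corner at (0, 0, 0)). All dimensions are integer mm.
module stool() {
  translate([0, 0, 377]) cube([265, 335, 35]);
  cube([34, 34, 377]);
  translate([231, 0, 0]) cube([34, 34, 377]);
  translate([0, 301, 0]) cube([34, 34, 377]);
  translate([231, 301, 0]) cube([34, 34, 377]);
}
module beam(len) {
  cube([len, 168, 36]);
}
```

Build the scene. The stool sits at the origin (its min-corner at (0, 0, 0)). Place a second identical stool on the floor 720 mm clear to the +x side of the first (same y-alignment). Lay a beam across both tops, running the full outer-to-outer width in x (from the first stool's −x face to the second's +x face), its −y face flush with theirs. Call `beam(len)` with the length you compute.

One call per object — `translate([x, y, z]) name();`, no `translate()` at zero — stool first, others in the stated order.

stool();
translate([985, 0, 0]) stool();
translate([0, 0, 412]) beam(1250);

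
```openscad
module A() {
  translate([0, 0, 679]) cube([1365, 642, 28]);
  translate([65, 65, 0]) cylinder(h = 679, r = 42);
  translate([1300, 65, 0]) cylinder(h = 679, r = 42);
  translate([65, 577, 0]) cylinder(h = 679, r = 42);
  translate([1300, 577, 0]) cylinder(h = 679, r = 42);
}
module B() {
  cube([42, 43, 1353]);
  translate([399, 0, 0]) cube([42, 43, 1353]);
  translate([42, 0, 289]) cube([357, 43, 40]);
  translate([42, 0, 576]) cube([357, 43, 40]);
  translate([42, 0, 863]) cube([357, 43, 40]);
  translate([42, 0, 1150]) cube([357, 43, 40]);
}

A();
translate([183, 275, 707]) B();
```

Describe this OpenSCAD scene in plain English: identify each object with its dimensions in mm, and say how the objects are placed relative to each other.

A is a table with a 1365×642 mm rectangular top, 28 mm thick, top surface at z = 707 mm, supported by four round legs of 84 mm diameter, each leg's bounding box inset 23 mm from the nearest pair of top edges, running from the floor.

B is a wooden ladder with two side rails of 42×43 mm section and 1353 mm height, set 441 mm apart overall. Between them run 4 rectangular rungs (43 mm deep, 40 mm thick), front faces flush with the rails' −y face. The bottom of the first rung is 289 mm above the floor and each subsequent rung is 287 mm higher than the one below.

The ladder is on top of the table.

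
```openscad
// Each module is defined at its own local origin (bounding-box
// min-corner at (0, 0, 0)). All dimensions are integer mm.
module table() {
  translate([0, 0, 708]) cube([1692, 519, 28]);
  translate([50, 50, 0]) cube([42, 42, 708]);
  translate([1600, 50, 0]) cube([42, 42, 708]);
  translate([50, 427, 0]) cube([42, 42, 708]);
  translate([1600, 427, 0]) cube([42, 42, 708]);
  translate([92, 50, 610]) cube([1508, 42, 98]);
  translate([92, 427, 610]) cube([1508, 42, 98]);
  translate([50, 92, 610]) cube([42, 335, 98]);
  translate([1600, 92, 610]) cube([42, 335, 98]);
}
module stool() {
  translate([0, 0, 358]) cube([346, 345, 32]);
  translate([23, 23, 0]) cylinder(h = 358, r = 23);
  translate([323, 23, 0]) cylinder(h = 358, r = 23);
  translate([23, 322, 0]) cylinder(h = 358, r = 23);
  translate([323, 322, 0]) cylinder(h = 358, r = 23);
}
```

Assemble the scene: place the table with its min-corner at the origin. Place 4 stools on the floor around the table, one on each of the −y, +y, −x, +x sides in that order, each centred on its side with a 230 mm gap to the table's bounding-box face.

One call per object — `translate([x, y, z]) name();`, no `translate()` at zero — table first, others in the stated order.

table();
translate([673, -575, 0]) stool();
translate([673, 749, 0]) stool();
translate([-576, 87, 0]) stool();
translate([1922, 87, 0]) stool();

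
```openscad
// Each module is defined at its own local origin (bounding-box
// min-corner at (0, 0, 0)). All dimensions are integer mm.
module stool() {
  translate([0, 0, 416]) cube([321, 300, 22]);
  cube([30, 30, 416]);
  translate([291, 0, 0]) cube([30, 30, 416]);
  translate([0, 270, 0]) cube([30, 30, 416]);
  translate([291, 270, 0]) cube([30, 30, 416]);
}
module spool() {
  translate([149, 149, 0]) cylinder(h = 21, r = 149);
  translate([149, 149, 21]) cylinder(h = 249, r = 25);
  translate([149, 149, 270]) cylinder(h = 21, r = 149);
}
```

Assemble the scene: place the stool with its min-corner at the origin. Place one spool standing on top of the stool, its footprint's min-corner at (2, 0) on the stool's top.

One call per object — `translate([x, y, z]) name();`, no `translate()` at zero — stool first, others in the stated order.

stool();
translate([2, 0, 438]) spool();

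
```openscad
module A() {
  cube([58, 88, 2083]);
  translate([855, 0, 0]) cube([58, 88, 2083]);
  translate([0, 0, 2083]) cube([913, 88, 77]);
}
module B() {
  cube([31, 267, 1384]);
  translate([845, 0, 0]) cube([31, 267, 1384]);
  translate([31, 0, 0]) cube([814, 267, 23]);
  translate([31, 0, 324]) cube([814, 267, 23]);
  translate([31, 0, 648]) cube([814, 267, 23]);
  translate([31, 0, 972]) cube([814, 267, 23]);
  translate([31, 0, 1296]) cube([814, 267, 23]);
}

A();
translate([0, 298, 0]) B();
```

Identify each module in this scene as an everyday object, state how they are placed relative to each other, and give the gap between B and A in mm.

The bookshelf's nearest face is 210 mm from the door frame's +y face.

A is a door frame. B is a bookshelf. The bookshelf is on the floor beside the door frame on its +y side. The gap between the bookshelf and the door frame is 210 mm.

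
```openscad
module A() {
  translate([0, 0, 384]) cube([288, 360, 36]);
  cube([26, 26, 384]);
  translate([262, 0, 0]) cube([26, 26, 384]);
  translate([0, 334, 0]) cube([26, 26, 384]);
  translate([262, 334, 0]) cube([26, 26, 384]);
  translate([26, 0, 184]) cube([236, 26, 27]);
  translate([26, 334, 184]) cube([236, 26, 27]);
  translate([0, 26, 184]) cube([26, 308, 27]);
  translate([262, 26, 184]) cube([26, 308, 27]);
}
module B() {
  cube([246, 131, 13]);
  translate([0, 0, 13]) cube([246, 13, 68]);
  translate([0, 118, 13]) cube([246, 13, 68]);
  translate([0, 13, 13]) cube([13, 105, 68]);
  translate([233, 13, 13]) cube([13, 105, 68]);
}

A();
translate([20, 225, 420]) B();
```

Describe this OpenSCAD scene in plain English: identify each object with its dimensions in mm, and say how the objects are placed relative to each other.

A is a four-legged stool. The seat is 288×360 mm, 36 mm thick, top at z = 420 mm. It stands on four square legs, each 26×26 mm in cross-section, from z = 0 to the seat underside, each flush with a corner of the seat. Four stretchers, 26 mm wide and 27 mm tall, connect adjacent legs with their undersides at z = 184 mm, each running between the inner faces of the legs it joins and aligned with the legs' outer faces on the other axis.

B is an open-topped rectangular box: outside dimensions 246×131×81 mm, with a uniform wall and base thickness of 13 mm. The base is a full 246×131 slab on the floor; four walls sit on top of the base. The front and back walls (the −y and +y sides) span the full width; the two side walls fit between them.

The open box is on top of the stool.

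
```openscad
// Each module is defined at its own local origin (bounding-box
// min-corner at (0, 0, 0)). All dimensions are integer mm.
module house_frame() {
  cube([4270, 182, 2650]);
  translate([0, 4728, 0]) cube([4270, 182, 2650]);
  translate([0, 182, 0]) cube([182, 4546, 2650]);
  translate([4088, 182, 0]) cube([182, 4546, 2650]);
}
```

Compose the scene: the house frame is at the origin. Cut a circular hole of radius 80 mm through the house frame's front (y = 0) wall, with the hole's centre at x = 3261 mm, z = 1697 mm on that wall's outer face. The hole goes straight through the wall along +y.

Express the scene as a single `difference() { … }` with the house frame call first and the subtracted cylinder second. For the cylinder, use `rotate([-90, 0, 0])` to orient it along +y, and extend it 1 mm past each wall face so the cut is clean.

difference() {
  house_frame();
  translate([3261, -1, 1697]) rotate([-90, 0, 0]) cylinder(h = 184, r = 80);
}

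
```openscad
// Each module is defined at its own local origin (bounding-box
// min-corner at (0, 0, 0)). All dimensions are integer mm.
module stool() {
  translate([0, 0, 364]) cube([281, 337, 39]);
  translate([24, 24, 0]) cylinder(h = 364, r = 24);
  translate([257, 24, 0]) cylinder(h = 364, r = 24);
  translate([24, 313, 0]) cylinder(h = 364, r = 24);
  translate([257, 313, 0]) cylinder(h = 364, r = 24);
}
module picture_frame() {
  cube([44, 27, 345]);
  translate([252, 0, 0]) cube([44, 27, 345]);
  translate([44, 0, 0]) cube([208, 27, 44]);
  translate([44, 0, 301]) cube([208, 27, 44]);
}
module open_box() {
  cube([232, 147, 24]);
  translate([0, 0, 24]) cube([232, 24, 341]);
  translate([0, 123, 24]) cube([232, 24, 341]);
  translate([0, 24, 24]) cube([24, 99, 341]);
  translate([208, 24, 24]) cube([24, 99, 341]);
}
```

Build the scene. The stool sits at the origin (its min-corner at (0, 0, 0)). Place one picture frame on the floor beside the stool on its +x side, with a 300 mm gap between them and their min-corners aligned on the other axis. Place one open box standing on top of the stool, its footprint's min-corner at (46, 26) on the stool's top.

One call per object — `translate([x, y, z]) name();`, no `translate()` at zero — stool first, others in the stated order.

stool();
translate([581, 0, 0]) picture_frame();
translate([46, 26, 403]) open_box();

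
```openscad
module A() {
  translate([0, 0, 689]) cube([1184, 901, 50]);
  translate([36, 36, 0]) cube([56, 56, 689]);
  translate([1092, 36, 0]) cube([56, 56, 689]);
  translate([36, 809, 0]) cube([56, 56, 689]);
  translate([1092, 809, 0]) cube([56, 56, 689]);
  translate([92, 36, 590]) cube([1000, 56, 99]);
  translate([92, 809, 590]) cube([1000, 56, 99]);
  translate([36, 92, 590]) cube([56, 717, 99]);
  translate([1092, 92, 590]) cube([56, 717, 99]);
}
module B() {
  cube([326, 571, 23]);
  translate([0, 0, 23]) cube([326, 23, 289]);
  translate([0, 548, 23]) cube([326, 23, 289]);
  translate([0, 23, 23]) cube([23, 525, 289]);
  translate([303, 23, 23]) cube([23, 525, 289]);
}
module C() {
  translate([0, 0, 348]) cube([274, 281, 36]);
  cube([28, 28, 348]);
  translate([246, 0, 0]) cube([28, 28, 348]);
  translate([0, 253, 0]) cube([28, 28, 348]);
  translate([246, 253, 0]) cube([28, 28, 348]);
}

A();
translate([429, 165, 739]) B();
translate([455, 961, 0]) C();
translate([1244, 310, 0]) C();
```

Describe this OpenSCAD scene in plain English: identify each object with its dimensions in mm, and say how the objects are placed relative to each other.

A is a table: top 1184 mm (x) × 901 mm (y), 50 mm thick, upper face at z = 739 mm, on four 56×56 mm square legs, each inset 36 mm from the nearest pair of top edges, running from z = 0 to the bottom of the top. Four apron rails, 56 mm thick and 99 mm tall, run between adjacent legs with their top edges flush with the underside of the top and their outer faces flush with the legs' outer faces.

B is an open storage box with external size 326×571×312 mm and wall thickness 23 mm (the base is also 23 mm thick). The base covers the whole footprint; the four walls stand on the base, with the y-facing walls full-width and the x-facing walls fitting between their inner faces.

C is a simple wooden stool: a rectangular seat 274 mm (x) by 281 mm (y), 36 mm thick, top face at z = 384 mm, on four square legs, each 28×28 mm in cross-section. The legs rest on z = 0, each flush with a corner of the seat.

The open box is on top of the table, centred. Two stools sit around the table at the +y, +x sides.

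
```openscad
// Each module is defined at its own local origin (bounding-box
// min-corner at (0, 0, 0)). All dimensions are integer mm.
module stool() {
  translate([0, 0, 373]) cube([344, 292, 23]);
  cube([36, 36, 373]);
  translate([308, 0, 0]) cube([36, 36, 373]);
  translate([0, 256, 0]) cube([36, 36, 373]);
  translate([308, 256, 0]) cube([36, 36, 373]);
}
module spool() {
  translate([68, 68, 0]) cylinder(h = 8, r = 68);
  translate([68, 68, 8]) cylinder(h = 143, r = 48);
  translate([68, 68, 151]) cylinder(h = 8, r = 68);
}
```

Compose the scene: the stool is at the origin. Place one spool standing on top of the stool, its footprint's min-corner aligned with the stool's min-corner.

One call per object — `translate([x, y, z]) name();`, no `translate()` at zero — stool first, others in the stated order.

stool();
translate([0, 0, 396]) spool();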